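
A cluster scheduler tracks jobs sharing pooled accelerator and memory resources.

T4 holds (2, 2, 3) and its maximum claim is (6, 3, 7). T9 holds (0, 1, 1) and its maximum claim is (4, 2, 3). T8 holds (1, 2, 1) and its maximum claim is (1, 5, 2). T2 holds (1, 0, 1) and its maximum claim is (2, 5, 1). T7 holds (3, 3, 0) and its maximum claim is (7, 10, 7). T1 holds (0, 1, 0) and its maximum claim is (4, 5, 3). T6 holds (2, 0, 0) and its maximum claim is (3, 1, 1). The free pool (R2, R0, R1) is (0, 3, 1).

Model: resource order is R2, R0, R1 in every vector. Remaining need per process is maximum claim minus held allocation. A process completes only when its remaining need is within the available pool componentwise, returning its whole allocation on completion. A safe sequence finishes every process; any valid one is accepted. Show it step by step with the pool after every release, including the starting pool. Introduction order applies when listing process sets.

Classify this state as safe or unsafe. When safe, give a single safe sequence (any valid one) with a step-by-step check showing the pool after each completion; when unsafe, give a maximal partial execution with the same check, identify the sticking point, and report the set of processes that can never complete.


The state is SAFE; one workable sequence: T8, T6, T2, T9, T4, T7, T1.
Key observation: the order's first zero-slack moment is T8 ((0, 3, 1) needed, (0, 3, 1) free — a requested resource with nothing to spare).
Verifying each step:
  pool = (0, 3, 1)
  T8: need (0, 3, 1) fits (0, 3, 1); releases (1, 2, 1), pool now (1, 5, 2)
  T6: need (1, 1, 1) fits (1, 5, 2); releases (2, 0, 0), pool now (3, 5, 2)
  T2: need (1, 5, 0) fits (3, 5, 2); releases (1, 0, 1), pool now (4, 5, 3)
  T9: need (4, 1, 2) fits (4, 5, 3); releases (0, 1, 1), pool now (4, 6, 4)
  T4: need (4, 1, 4) fits (4, 6, 4); releases (2, 2, 3), pool now (6, 8, 7)
  T7: need (4, 7, 7) fits (6, 8, 7); releases (3, 3, 0), pool now (9, 11, 7)
  T1: need (4, 4, 3) fits (9, 11, 7); releases (0, 1, 0), pool now (9, 12, 7)


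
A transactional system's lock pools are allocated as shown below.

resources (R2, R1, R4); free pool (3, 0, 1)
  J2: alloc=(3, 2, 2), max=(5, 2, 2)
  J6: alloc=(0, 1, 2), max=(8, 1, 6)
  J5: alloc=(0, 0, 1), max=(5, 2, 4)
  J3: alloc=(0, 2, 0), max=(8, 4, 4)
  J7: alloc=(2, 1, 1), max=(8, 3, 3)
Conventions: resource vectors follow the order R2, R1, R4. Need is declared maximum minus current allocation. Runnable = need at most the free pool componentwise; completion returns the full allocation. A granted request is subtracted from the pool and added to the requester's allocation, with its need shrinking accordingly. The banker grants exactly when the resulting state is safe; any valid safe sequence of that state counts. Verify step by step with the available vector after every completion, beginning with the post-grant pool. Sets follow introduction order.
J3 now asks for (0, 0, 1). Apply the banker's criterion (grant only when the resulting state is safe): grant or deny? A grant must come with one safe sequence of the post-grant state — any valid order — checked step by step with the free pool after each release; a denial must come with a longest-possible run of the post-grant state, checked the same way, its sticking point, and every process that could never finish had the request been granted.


GRANT — the state after the grant stays safe, e.g. via J2, J7, J3, J6, J5.
Key observation: after the grant the pool drops to (3, 0, 0), which still lets J2 finish first and unwind the rest.
Step-by-step check of the post-grant state:
  pool = (3, 0, 0)
  J2: need (2, 0, 0) fits (3, 0, 0); releases (3, 2, 2), pool now (6, 2, 2)
  J7: need (6, 2, 2) fits (6, 2, 2); releases (2, 1, 1), pool now (8, 3, 3)
  J3: need (8, 2, 3) fits (8, 3, 3); releases (0, 2, 1), pool now (8, 5, 4)
  J6: need (8, 0, 4) fits (8, 5, 4); releases (0, 1, 2), pool now (8, 6, 6)
  J5: need (5, 2, 3) fits (8, 6, 6); releases (0, 0, 1), pool now (8, 6, 7)


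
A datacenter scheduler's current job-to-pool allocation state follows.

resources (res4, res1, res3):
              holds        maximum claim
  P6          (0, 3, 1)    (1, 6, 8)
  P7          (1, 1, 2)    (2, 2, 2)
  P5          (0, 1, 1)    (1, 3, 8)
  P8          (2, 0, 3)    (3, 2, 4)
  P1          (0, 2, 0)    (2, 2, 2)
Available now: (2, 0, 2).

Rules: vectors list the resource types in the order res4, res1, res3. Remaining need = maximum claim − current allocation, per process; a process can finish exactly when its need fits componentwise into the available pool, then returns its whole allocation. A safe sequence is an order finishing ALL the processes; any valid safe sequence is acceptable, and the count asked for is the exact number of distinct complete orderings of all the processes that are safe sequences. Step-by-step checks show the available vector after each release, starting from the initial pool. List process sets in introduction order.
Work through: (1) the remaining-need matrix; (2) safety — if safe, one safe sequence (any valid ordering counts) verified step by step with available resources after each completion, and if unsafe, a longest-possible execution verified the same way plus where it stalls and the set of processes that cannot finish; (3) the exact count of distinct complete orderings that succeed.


(1) Need matrix, components ordered res4, res1, res3:
  P6: (1, 3, 7)
  P7: (1, 1, 0)
  P5: (1, 2, 7)
  P8: (1, 2, 1)
  P1: (2, 0, 2)
(2) SAFE. One safe sequence: P1, P8, P7, P6, P5.
Key observation: P1 is the earliest step where a requested resource binds exactly: need (2, 0, 2), pool (2, 0, 2) at its turn.
Verifying each step:
  pool = (2, 0, 2)
  P1 needs (2, 0, 2) <= (2, 0, 2) -> finishes; pool += (0, 2, 0) = (2, 2, 2)
  P8 needs (1, 2, 1) <= (2, 2, 2) -> finishes; pool += (2, 0, 3) = (4, 2, 5)
  P7 needs (1, 1, 0) <= (4, 2, 5) -> finishes; pool += (1, 1, 2) = (5, 3, 7)
  P6 needs (1, 3, 7) <= (5, 3, 7) -> finishes; pool += (0, 3, 1) = (5, 6, 8)
  P5 needs (1, 2, 7) <= (5, 6, 8) -> finishes; pool += (0, 1, 1) = (5, 7, 9)
(3) The exact count: 4 of the possible complete orderings are safe sequences.


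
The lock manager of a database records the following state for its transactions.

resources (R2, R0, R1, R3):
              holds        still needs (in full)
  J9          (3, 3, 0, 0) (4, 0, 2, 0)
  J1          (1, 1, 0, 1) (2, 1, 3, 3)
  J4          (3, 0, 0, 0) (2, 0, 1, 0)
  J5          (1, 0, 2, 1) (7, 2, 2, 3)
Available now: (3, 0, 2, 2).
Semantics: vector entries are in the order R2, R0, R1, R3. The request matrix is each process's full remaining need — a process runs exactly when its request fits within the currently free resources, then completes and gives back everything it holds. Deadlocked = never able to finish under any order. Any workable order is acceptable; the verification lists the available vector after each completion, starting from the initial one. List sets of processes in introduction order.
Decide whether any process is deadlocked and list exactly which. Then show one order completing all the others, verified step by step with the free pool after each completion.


Deadlocked: J1 and J5.
Key observation: even finishing J4, J9 leaves just (9, 3, 2, 2) free — too little R3 for any of the remaining processes.
A valid finishing order for the others: J4, J9. Verifying each step:
  pool = (3, 0, 2, 2)
  J4: need (2, 0, 1, 0) fits (3, 0, 2, 2); releases (3, 0, 0, 0), pool now (6, 0, 2, 2)
  J9: need (4, 0, 2, 0) fits (6, 0, 2, 2); releases (3, 3, 0, 0), pool now (9, 3, 2, 2)
The stuck group stays short no matter what:
  blocked: J1 wants (2, 1, 3, 3), pool (9, 3, 2, 2) — not enough R1 and R3
  blocked: J5 wants (7, 2, 2, 3), pool (9, 3, 2, 2) — not enough R3


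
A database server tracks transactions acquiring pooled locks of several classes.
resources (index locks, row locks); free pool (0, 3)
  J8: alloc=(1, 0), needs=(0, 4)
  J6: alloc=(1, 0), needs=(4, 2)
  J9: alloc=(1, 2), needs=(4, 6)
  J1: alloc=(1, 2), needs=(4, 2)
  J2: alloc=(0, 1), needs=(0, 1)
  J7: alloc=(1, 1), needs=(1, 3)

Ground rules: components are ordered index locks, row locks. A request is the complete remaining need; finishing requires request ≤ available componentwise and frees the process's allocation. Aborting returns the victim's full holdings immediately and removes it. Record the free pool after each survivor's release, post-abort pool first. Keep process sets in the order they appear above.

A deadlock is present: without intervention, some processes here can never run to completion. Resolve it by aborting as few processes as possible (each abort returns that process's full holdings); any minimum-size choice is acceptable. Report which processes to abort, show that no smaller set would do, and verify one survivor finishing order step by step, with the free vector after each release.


The answer: abort J6 and J1.
Key observation: the returned (2, 2) from J6 and J1 is what brings J9 — unrunnable before, under any order — into play at step 4.
Why nothing smaller works — every single abort fails: J8 alone leaves J6 blocked (short on index locks); J6 alone leaves J9 blocked (short on index locks and row locks); J9 alone leaves J6 blocked (short on index locks); J1 alone leaves J6 blocked (short on index locks); J2 alone leaves J6 blocked (short on index locks); J7 alone leaves J6 blocked (short on index locks).
Survivors finish in the order: J2, J7, J8, J9. Verifying each step (pool after the aborts first):
  pool = (2, 5)
  run J2 (needs (0, 1), free (2, 5)); after release of (0, 1) the pool is (2, 6)
  run J7 (needs (1, 3), free (2, 6)); after release of (1, 1) the pool is (3, 7)
  run J8 (needs (0, 4), free (3, 7)); after release of (1, 0) the pool is (4, 7)
  run J9 (needs (4, 6), free (4, 7)); after release of (1, 2) the pool is (5, 9)


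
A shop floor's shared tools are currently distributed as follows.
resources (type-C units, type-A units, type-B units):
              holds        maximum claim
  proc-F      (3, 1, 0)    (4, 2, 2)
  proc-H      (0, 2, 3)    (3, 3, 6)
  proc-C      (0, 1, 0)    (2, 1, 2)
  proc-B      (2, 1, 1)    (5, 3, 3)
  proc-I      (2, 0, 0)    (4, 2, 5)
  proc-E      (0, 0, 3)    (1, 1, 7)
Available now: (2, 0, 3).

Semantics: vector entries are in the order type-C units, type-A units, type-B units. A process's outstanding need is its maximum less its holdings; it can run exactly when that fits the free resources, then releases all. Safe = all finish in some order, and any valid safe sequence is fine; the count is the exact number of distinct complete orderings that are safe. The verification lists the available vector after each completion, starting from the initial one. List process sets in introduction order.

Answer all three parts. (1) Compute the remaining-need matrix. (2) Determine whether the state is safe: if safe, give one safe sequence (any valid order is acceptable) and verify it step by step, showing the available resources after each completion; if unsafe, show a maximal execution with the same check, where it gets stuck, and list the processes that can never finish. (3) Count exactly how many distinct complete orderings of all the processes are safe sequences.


(1) Outstanding need per process (order type-C units, type-A units, type-B units):
  proc-F: (1, 1, 2)
  proc-H: (3, 1, 3)
  proc-C: (2, 0, 2)
  proc-B: (3, 2, 2)
  proc-I: (2, 2, 5)
  proc-E: (1, 1, 4)
(2) SAFE. One safe sequence: proc-C, proc-F, proc-H, proc-B, proc-E, proc-I.
Key observation: reading the order forward, proc-C is the first process whose need (2, 0, 2) meets the free pool (2, 0, 3) exactly on a resource it requests.
Step-by-step check:
  pool = (2, 0, 3)
  proc-C needs (2, 0, 2) <= (2, 0, 3) -> finishes; pool += (0, 1, 0) = (2, 1, 3)
  proc-F needs (1, 1, 2) <= (2, 1, 3) -> finishes; pool += (3, 1, 0) = (5, 2, 3)
  proc-H needs (3, 1, 3) <= (5, 2, 3) -> finishes; pool += (0, 2, 3) = (5, 4, 6)
  proc-B needs (3, 2, 2) <= (5, 4, 6) -> finishes; pool += (2, 1, 1) = (7, 5, 7)
  proc-E needs (1, 1, 4) <= (7, 5, 7) -> finishes; pool += (0, 0, 3) = (7, 5, 10)
  proc-I needs (2, 2, 5) <= (7, 5, 10) -> finishes; pool += (2, 0, 0) = (9, 5, 10)
(3) Exactly 10 of the possible complete orderings are safe sequences.


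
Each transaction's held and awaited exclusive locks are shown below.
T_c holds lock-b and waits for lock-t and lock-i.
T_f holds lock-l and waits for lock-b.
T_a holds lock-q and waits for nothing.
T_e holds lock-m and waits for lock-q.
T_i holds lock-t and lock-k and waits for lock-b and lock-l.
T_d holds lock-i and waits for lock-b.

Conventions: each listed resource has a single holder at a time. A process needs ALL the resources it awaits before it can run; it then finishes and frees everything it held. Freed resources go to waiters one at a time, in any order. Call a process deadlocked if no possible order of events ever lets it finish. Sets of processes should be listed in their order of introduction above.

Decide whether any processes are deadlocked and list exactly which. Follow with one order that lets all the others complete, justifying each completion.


Deadlocked: T_c, T_f, T_i and T_d.
Key observation: the wait chain closes on itself along T_c -> T_i -> T_c; T_f and T_d are caught in further circular waits.
One completion order for the rest: T_a, T_e.
Verifying each step:
  T_a: no waits; runs immediately, freeing lock-q
  run T_e (all its waits — lock-q — are resolved); releases lock-m


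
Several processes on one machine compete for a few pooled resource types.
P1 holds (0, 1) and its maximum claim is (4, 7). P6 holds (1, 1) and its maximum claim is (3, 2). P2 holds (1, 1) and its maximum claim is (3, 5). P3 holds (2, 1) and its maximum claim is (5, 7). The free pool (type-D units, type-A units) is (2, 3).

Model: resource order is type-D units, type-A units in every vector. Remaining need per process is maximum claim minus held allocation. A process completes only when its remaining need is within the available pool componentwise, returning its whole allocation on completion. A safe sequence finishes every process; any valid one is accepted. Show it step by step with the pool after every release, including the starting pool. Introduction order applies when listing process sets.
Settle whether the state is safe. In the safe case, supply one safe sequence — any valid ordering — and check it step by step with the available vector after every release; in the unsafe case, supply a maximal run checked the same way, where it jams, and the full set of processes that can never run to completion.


UNSAFE — no complete ordering exists.
Key observation: after P6, P2 complete, (4, 5) is the best the pool ever gets, yet each leftover process wants more type-A units.
The run P6, P2 cannot be extended any further. Check, step by step:
  pool = (2, 3)
  P6 needs (2, 1) <= (2, 3) -> finishes; pool += (1, 1) = (3, 4)
  P2 needs (2, 4) <= (3, 4) -> finishes; pool += (1, 1) = (4, 5)
  P1 still needs (4, 6) but only (4, 5) is free — short on type-A units
  P3 still needs (3, 6) but only (4, 5) is free — short on type-A units
Processes that can never finish: P1 and P3.


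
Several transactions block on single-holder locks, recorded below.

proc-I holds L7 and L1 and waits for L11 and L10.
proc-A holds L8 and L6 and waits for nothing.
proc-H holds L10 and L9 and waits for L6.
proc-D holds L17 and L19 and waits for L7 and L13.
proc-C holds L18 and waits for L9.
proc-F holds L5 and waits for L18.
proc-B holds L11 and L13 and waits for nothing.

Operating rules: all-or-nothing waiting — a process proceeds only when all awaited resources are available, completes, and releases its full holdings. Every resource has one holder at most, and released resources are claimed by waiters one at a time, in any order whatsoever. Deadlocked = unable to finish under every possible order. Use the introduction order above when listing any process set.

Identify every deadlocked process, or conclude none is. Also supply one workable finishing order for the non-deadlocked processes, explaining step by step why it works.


No process is deadlocked.
Key observation: no waiting chain loops back on itself — every chain ends at a process that waits on nothing, so everyone eventually runs.
The rest can finish in the order proc-B, proc-A, proc-H, proc-I, proc-C, proc-D, proc-F.
Step-by-step check:
  run proc-B (it waits on nothing); releases L11 and L13
  run proc-A (it waits on nothing); releases L8 and L6
  proc-H: everything it awaited (L6) is free; runs, freeing L10 and L9
  proc-I: everything it awaited (L11 and L10) is free; runs, freeing L7 and L1
  proc-C: everything it awaited (L9) is free; runs, freeing L18
  proc-D: everything it awaited (L7 and L13) is free; runs, freeing L17 and L19
  proc-F: everything it awaited (L18) is free; runs, freeing L5


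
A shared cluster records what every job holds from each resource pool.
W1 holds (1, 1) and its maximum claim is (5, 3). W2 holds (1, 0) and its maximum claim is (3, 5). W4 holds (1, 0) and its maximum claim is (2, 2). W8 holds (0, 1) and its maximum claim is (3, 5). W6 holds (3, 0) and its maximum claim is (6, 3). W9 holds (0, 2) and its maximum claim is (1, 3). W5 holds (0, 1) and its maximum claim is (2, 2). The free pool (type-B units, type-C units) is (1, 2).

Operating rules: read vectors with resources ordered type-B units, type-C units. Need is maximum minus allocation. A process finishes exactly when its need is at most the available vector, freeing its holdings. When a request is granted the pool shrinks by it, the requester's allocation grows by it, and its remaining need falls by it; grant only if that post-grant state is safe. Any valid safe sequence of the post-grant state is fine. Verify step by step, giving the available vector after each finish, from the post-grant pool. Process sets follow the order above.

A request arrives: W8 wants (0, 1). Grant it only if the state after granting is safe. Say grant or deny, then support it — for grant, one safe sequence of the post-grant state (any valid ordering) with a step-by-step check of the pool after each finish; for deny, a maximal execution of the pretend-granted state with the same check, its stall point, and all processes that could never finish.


DENY: after the grant no complete ordering would exist.
Key observation: after W9, W4, W5 the pool peaks at (2, 4), and each blocked process is short somewhere: W1 on type-B units; W2 on type-C units; W8 on type-B units; W6 on type-B units.
Pretend the grant happened; the run W9, W4, W5 goes as far as possible. Step-by-step check:
  pool = (1, 1)
  run W9 (needs (1, 1), free (1, 1)); after release of (0, 2) the pool is (1, 3)
  run W4 (needs (1, 2), free (1, 3)); after release of (1, 0) the pool is (2, 3)
  run W5 (needs (2, 1), free (2, 3)); after release of (0, 1) the pool is (2, 4)
  W1 still needs (4, 2) but only (2, 4) is free — short on type-B units
  W2 still needs (2, 5) but only (2, 4) is free — short on type-C units
  W8 still needs (3, 3) but only (2, 4) is free — short on type-B units
  W6 still needs (3, 3) but only (2, 4) is free — short on type-B units
Processes that could never finish after the grant: W1, W2, W8 and W6.


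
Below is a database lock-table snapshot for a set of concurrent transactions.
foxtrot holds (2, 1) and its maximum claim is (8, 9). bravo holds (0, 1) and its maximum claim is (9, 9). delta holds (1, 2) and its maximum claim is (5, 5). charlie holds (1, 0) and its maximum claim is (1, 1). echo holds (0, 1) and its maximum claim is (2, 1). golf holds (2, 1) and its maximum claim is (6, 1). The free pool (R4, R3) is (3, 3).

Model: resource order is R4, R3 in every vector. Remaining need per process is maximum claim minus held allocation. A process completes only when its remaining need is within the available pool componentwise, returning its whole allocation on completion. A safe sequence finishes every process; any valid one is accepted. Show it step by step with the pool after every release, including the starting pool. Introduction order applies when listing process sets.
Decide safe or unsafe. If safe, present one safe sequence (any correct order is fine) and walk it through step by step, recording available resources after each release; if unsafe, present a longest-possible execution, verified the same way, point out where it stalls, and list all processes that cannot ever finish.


The state is UNSAFE.
Key observation: the pool after charlie, delta, golf, echo is (7, 7); every surviving request exceeds it in R3, so progress ends there.
The run charlie, delta, golf, echo cannot be extended any further. Verifying each step:
  pool = (3, 3)
  charlie needs (0, 1) <= (3, 3) -> finishes; pool += (1, 0) = (4, 3)
  delta needs (4, 3) <= (4, 3) -> finishes; pool += (1, 2) = (5, 5)
  golf needs (4, 0) <= (5, 5) -> finishes; pool += (2, 1) = (7, 6)
  echo needs (2, 0) <= (7, 6) -> finishes; pool += (0, 1) = (7, 7)
  blocked: foxtrot wants (6, 8), pool (7, 7) — not enough R3
  blocked: bravo wants (9, 8), pool (7, 7) — not enough R4 and R3
Processes that can never finish: foxtrot and bravo.


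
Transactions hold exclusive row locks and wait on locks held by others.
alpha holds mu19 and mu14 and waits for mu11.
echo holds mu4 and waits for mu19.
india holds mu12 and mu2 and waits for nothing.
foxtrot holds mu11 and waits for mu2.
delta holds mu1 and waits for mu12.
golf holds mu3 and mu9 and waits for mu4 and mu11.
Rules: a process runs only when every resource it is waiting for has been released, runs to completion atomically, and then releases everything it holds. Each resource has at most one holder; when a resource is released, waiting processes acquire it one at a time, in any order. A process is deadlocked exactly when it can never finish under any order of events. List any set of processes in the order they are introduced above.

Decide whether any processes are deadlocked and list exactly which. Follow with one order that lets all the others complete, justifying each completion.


The deadlocked set is empty.
Key observation: the waits form no ring: some process can always run, and its releases unblock the others one by one.
A valid finishing order for the others: india, foxtrot, delta, alpha, echo, golf.
Verifying each step:
  india waits on nothing -> runs at once and releases mu12 and mu2
  run foxtrot (all its waits — mu2 — are resolved); releases mu11
  run delta (all its waits — mu12 — are resolved); releases mu1
  run alpha (all its waits — mu11 — are resolved); releases mu19 and mu14
  run echo (all its waits — mu19 — are resolved); releases mu4
  run golf (all its waits — mu4 and mu11 — are resolved); releases mu3 and mu9


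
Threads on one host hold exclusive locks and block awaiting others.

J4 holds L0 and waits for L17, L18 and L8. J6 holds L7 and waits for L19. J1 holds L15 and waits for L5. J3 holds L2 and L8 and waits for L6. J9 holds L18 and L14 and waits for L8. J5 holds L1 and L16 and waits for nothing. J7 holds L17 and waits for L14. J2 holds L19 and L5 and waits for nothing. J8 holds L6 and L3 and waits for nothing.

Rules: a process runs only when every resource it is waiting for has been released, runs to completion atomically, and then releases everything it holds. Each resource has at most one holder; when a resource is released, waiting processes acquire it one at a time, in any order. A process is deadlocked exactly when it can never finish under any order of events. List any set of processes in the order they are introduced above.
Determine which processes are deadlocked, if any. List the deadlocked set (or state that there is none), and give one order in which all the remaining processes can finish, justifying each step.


No process is deadlocked.
Key observation: the wait graph is acyclic; completion cascades from the unblocked processes through everyone else.
One completion order for the rest: J8, J3, J9, J7, J2, J6, J5, J4, J1.
Walking it through:
  J8 waits on nothing -> runs at once and releases L6 and L3
  J3 waits on L6 — all released -> runs and releases L2 and L8
  J9 waits on L8 — all released -> runs and releases L18 and L14
  J7 waits on L14 — all released -> runs and releases L17
  J2 waits on nothing -> runs at once and releases L19 and L5
  J6 waits on L19 — all released -> runs and releases L7
  J5 waits on nothing -> runs at once and releases L1 and L16
  J4 waits on L17, L18 and L8 — all released -> runs and releases L0
  J1 waits on L5 — all released -> runs and releases L15


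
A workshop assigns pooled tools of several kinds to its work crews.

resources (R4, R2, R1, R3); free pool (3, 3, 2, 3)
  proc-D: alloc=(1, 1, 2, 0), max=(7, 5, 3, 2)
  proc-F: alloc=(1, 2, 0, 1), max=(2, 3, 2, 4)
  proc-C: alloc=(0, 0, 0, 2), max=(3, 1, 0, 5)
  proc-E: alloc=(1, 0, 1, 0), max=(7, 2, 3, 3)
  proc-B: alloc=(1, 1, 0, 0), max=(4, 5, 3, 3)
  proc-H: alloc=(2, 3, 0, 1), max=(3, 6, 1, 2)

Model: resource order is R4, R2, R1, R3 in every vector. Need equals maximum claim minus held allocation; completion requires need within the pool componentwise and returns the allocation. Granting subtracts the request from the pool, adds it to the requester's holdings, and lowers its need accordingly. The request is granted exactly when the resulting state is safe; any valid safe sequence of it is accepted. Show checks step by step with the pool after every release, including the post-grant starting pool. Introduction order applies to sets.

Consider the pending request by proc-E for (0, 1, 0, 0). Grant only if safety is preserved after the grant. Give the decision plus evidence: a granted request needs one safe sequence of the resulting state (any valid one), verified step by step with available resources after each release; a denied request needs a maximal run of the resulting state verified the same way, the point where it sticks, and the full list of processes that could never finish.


GRANT. The post-grant state is safe; one safe sequence: proc-F, proc-H, proc-E, proc-B, proc-C, proc-D.
Key observation: even at the reduced pool (3, 2, 2, 3), proc-F fits immediately, so safety survives the grant.
Check on the post-grant state, step by step:
  pool = (3, 2, 2, 3)
  run proc-F (needs (1, 1, 2, 3), free (3, 2, 2, 3)); after release of (1, 2, 0, 1) the pool is (4, 4, 2, 4)
  run proc-H (needs (1, 3, 1, 1), free (4, 4, 2, 4)); after release of (2, 3, 0, 1) the pool is (6, 7, 2, 5)
  run proc-E (needs (6, 1, 2, 3), free (6, 7, 2, 5)); after release of (1, 1, 1, 0) the pool is (7, 8, 3, 5)
  run proc-B (needs (3, 4, 3, 3), free (7, 8, 3, 5)); after release of (1, 1, 0, 0) the pool is (8, 9, 3, 5)
  run proc-C (needs (3, 1, 0, 3), free (8, 9, 3, 5)); after release of (0, 0, 0, 2) the pool is (8, 9, 3, 7)
  run proc-D (needs (6, 4, 1, 2), free (8, 9, 3, 7)); after release of (1, 1, 2, 0) the pool is (9, 10, 5, 7)


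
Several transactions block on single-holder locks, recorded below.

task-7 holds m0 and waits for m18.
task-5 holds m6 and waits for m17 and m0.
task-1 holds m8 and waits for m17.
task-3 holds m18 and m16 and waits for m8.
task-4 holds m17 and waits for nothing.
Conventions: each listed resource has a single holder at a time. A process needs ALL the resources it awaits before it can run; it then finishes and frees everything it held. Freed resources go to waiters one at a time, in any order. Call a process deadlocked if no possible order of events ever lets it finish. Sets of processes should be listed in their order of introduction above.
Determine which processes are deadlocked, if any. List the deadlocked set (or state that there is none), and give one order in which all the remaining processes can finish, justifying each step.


Nothing here is deadlocked.
Key observation: the waits form no ring: some process can always run, and its releases unblock the others one by one.
One completion order for the rest: task-4, task-1, task-3, task-7, task-5.
Step-by-step check:
  task-4 waits on nothing -> runs at once and releases m17
  run task-1 (all its waits — m17 — are resolved); releases m8
  run task-3 (all its waits — m8 — are resolved); releases m18 and m16
  run task-7 (all its waits — m18 — are resolved); releases m0
  run task-5 (all its waits — m17 and m0 — are resolved); releases m6


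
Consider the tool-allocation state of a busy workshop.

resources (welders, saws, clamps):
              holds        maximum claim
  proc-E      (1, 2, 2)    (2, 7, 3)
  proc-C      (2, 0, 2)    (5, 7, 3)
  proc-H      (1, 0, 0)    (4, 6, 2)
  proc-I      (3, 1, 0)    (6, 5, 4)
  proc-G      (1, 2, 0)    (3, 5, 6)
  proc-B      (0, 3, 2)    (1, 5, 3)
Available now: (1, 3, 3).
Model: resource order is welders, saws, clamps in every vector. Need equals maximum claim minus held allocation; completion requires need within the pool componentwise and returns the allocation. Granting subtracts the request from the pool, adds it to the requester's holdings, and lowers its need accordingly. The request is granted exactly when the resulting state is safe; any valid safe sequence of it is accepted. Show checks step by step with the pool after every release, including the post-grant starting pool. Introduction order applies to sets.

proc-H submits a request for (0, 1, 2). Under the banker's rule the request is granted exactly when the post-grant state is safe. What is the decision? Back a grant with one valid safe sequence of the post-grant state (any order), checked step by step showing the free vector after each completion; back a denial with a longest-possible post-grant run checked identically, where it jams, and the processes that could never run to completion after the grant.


DENY. Granting would leave the state unsafe.
Key observation: after proc-B, proc-E the pool peaks at (2, 7, 5), and each blocked process is short somewhere: proc-C on welders; proc-H on welders; proc-I on welders; proc-G on clamps.
After a pretend grant, a maximal execution: proc-B, proc-E — then nothing else fits. Step-by-step check:
  pool = (1, 2, 1)
  run proc-B (needs (1, 2, 1), free (1, 2, 1)); after release of (0, 3, 2) the pool is (1, 5, 3)
  run proc-E (needs (1, 5, 1), free (1, 5, 3)); after release of (1, 2, 2) the pool is (2, 7, 5)
  proc-C cannot run: need (3, 7, 1) vs free (2, 7, 5) (insufficient welders)
  proc-H cannot run: need (3, 5, 0) vs free (2, 7, 5) (insufficient welders)
  proc-I cannot run: need (3, 4, 4) vs free (2, 7, 5) (insufficient welders)
  proc-G cannot run: need (2, 3, 6) vs free (2, 7, 5) (insufficient clamps)
Processes that could never finish after the grant: proc-C, proc-H, proc-I and proc-G.


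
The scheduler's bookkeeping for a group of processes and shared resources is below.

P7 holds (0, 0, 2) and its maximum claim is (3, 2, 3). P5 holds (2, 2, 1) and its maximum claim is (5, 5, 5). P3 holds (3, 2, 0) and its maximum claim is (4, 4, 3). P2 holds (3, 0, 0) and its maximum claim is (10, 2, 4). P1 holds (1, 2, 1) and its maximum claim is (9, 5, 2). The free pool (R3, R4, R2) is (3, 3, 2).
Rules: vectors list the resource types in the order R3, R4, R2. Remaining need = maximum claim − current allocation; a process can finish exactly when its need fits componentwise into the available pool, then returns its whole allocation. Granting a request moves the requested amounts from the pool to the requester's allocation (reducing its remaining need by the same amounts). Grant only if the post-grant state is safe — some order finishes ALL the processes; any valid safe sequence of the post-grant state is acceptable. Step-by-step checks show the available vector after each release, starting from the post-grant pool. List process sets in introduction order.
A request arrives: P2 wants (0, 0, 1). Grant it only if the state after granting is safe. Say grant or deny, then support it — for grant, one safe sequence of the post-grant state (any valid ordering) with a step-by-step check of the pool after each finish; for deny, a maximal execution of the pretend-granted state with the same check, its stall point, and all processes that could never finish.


DENY. Granting would leave the state unsafe.
Key observation: after P7, P3 the pool peaks at (6, 5, 3), and each blocked process is short somewhere: P5 on R2; P2 on R3; P1 on R3.
After a pretend grant, a maximal execution: P7, P3 — then nothing else fits. Step-by-step check:
  pool = (3, 3, 1)
  P7 needs (3, 2, 1) <= (3, 3, 1) -> finishes; pool += (0, 0, 2) = (3, 3, 3)
  P3 needs (1, 2, 3) <= (3, 3, 3) -> finishes; pool += (3, 2, 0) = (6, 5, 3)
  P5 cannot run: need (3, 3, 4) vs free (6, 5, 3) (insufficient R2)
  P2 cannot run: need (7, 2, 3) vs free (6, 5, 3) (insufficient R3)
  P1 cannot run: need (8, 3, 1) vs free (6, 5, 3) (insufficient R3)
Processes that could never finish after the grant: P5, P2 and P1.


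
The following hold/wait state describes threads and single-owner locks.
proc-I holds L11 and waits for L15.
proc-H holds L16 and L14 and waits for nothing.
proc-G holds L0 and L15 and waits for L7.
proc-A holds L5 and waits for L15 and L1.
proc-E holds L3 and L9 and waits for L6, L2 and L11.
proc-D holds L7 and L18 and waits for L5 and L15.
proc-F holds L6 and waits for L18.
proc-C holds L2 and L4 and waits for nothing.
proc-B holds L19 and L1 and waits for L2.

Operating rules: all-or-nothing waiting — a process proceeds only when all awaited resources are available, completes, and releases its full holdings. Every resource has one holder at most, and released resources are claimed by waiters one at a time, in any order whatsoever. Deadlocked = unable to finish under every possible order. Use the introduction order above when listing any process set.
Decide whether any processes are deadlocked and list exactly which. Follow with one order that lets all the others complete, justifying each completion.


Deadlocked set: proc-I, proc-G, proc-A, proc-E, proc-D and proc-F.
Key observation: the knot is the closed ring of waits proc-G -> proc-D -> proc-G; proc-A is caught in further circular waits and proc-I, proc-E and proc-F wait into the deadlock from upstream.
A valid finishing order for the others: proc-H, proc-C, proc-B.
Walking it through:
  proc-H waits on nothing -> runs at once and releases L16 and L14
  proc-C waits on nothing -> runs at once and releases L2 and L4
  run proc-B (all its waits — L2 — are resolved); releases L19 and L1


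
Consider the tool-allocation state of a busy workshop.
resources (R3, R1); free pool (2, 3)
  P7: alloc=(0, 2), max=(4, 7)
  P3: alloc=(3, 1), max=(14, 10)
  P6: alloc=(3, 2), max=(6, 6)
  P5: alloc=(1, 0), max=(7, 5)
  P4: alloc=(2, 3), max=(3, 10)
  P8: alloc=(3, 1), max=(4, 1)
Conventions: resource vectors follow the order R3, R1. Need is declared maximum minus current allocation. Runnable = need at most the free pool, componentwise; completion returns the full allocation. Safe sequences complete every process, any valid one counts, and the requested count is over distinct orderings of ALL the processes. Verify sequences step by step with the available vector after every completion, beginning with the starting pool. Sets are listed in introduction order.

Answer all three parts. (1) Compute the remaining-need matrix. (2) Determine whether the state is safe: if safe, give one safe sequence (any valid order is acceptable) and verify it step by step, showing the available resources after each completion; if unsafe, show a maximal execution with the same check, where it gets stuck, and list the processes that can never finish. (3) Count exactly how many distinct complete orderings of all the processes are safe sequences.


(1) Need matrix, components ordered R3, R1:
  P7: (4, 5)
  P3: (11, 9)
  P6: (3, 4)
  P5: (6, 5)
  P4: (1, 7)
  P8: (1, 0)
(2) SAFE. One safe sequence: P8, P6, P7, P5, P4, P3.
Key observation: reading the order forward, P6 is the first process whose need (3, 4) meets the free pool (5, 4) exactly on a resource it requests.
Step-by-step check:
  pool = (2, 3)
  run P8 (needs (1, 0), free (2, 3)); after release of (3, 1) the pool is (5, 4)
  run P6 (needs (3, 4), free (5, 4)); after release of (3, 2) the pool is (8, 6)
  run P7 (needs (4, 5), free (8, 6)); after release of (0, 2) the pool is (8, 8)
  run P5 (needs (6, 5), free (8, 8)); after release of (1, 0) the pool is (9, 8)
  run P4 (needs (1, 7), free (9, 8)); after release of (2, 3) the pool is (11, 11)
  run P3 (needs (11, 9), free (11, 11)); after release of (3, 1) the pool is (14, 12)
(3) The exact count: 3 of the possible complete orderings are safe sequences.


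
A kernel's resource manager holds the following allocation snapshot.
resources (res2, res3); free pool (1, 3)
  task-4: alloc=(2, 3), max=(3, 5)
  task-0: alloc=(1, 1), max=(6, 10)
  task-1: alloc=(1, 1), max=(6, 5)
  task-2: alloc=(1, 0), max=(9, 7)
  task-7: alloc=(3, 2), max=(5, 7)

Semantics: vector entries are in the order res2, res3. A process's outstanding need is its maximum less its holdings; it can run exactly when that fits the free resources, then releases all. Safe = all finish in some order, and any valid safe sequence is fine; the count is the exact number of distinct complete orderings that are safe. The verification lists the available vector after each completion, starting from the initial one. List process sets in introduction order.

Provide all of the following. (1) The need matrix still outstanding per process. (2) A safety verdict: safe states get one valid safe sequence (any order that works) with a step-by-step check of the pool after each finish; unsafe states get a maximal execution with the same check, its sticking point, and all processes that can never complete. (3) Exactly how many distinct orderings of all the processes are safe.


(1) Need matrix, components ordered res2, res3:
  task-4: (1, 2)
  task-0: (5, 9)
  task-1: (5, 4)
  task-2: (8, 7)
  task-7: (2, 5)
(2) SAFE, for example via the order task-4, task-7, task-1, task-0, task-2.
Key observation: at task-4 the run first touches a limit — (1, 2) against (1, 3), exact on a resource it actually requests.
Step-by-step check:
  pool = (1, 3)
  task-4 needs (1, 2) <= (1, 3) -> finishes; pool += (2, 3) = (3, 6)
  task-7 needs (2, 5) <= (3, 6) -> finishes; pool += (3, 2) = (6, 8)
  task-1 needs (5, 4) <= (6, 8) -> finishes; pool += (1, 1) = (7, 9)
  task-0 needs (5, 9) <= (7, 9) -> finishes; pool += (1, 1) = (8, 10)
  task-2 needs (8, 7) <= (8, 10) -> finishes; pool += (1, 0) = (9, 10)
(3) The exact count: 1 of the possible complete orderings is a safe sequence.


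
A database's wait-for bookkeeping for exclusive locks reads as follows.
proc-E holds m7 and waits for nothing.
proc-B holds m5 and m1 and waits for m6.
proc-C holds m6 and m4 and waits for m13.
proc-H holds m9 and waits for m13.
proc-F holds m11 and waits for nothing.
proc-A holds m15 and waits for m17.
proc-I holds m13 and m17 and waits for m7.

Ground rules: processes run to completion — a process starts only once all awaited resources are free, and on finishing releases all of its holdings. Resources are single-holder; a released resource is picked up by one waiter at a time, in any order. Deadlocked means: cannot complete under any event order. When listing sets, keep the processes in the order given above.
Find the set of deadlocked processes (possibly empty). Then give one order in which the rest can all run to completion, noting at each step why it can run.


No process is deadlocked.
Key observation: although several processes wait, no cycle exists — each chain bottoms out at a free runner.
The rest can finish in the order proc-E, proc-I, proc-C, proc-A, proc-F, proc-B, proc-H.
Walking it through:
  proc-E waits on nothing -> runs at once and releases m7
  run proc-I (all its waits — m7 — are resolved); releases m13 and m17
  run proc-C (all its waits — m13 — are resolved); releases m6 and m4
  run proc-A (all its waits — m17 — are resolved); releases m15
  proc-F waits on nothing -> runs at once and releases m11
  run proc-B (all its waits — m6 — are resolved); releases m5 and m1
  run proc-H (all its waits — m13 — are resolved); releases m9


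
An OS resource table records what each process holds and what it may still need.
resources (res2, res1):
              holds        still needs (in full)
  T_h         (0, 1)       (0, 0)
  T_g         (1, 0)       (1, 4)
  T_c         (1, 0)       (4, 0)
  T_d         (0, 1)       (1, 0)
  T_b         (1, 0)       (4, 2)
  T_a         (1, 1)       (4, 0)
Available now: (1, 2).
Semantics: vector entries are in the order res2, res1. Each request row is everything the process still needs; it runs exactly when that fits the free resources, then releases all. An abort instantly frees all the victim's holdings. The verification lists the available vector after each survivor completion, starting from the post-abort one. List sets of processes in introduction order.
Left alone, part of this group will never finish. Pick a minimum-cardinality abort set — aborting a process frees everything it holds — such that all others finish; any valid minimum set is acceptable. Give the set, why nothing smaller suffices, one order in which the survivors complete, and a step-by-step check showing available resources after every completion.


Minimum abort set: T_c and T_b.
Key observation: aborting T_c and T_b returns (2, 0), and T_a — hopeless before — runs at step 4 with the returned capacity in the pool.
Why nothing smaller works — every single abort fails: T_h alone leaves T_c blocked (short on res2); T_g alone leaves T_c blocked (short on res2); T_c alone leaves T_b blocked (short on res2); T_d alone leaves T_c blocked (short on res2); T_b alone leaves T_c blocked (short on res2); T_a alone leaves T_c blocked (short on res2).
The survivors complete as T_d, T_h, T_g, T_a. Step-by-step check (starting from the post-abort pool):
  pool = (3, 2)
  T_d: need (1, 0) fits (3, 2); releases (0, 1), pool now (3, 3)
  T_h: need (0, 0) fits (3, 3); releases (0, 1), pool now (3, 4)
  T_g: need (1, 4) fits (3, 4); releases (1, 0), pool now (4, 4)
  T_a: need (4, 0) fits (4, 4); releases (1, 1), pool now (5, 5)
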